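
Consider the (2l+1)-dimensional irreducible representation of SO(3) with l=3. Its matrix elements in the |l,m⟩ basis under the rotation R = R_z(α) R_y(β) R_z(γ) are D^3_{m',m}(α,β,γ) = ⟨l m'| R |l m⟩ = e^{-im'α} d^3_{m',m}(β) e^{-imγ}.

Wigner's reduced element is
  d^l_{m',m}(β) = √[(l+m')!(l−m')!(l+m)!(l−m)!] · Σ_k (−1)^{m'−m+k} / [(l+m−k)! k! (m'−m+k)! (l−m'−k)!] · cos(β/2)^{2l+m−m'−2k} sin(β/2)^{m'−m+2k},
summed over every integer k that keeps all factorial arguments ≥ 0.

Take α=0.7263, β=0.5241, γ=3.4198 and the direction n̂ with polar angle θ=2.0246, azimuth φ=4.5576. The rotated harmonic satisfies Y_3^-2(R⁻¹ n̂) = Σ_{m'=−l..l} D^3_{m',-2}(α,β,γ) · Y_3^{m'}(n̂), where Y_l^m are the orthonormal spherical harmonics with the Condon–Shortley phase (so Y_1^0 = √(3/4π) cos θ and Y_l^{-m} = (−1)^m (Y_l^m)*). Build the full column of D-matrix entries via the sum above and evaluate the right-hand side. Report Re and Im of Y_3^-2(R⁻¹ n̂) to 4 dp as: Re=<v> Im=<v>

Re=-0.0561 Im=0.3461

Need the full column D^3_{m',-2} for m'=−3..3 at α=0.7263, β=0.5241, γ=3.4198.
cos(β/2)=0.965861, sin(β/2)=0.259061
d^3_{-3,-2}: single k=1 term ⇒ +0.533397;  D = -0.489978+0.210795i
d^3_{-2,-2}: k∈[0..1] ⇒ +0.811872 -0.292034 = +0.519838;  D = -0.220581+0.470718i
d^3_{-1,-2}: k∈[0..1] ⇒ -0.688613 +0.099079 = -0.589534;  D = -0.167495-0.565240i
d^3_{0,-2}: k∈[0..1] ⇒ +0.319907 -0.023014 = +0.296892;  D = +0.252107+0.156802i
d^3_{1,-2}: k∈[0..1] ⇒ -0.099079 +0.003564 = -0.095515;  D = -0.094140+0.016149i
d^3_{2,-2}: k∈[0..1] ⇒ +0.021009 -0.000302 = +0.020707;  D = +0.012933-0.016171i
d^3_{3,-2}: single k=0 term ⇒ -0.002761;  D = +0.000143+0.002757i
Y_3^{m'}(θ=2.0246,φ=4.5576) and Σ D·Y over m':
  (-0.4900+0.2108i)·(+0.1357-0.2708i)  (-0.2206+0.4707i)·(+0.3447+0.1103i)  (-0.1675-0.5652i)·(+0.0018-0.0112i)  (+0.2521+0.1568i)·(+0.3336+0.0000i)  (-0.0941+0.0161i)·(-0.0018-0.0112i)  (+0.0129-0.0162i)·(+0.3447-0.1103i)  (+0.0001+0.0028i)·(-0.1357-0.2708i)
Y_3^-2(R⁻¹ n̂) = -0.056107+0.346062i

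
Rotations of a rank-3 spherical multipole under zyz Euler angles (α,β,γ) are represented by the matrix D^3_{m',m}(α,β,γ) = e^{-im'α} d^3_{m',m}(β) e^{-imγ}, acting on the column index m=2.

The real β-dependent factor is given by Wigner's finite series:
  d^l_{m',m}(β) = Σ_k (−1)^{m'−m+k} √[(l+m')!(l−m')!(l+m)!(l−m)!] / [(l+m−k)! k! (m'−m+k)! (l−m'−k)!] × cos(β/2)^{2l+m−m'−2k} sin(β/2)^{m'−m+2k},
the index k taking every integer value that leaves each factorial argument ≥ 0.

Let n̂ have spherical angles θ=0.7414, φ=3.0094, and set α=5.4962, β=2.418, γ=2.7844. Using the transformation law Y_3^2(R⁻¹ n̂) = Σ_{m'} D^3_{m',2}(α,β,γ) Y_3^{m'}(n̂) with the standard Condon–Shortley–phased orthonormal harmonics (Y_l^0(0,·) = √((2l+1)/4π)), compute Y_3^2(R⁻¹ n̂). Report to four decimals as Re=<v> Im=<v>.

Re=0.1566 Im=0.0481

Need the full column D^3_{m',2} for m'=−3..3 at α=5.4962, β=2.418, γ=2.7844.
cos(β/2)=0.353955, sin(β/2)=0.935263
d^3_{-3,2}: single k=5 term ⇒ +0.620428;  D = -0.046967-0.618647i
d^3_{-2,2}: k∈[4..5] ⇒ +0.479292 -0.669270 = -0.189978;  D = -0.124009+0.143922i
d^3_{-1,2}: k∈[3..4] ⇒ +0.229443 -0.800969 = -0.571526;  D = -0.570020+0.041456i
d^3_{0,2}: k∈[2..3] ⇒ +0.075200 -0.525038 = -0.449837;  D = -0.339850-0.294712i
d^3_{1,2}: k∈[1..2] ⇒ +0.016431 -0.229443 = -0.213011;  D = -0.014777-0.212498i
d^3_{2,2}: k∈[0..1] ⇒ +0.001966 -0.068648 = -0.066682;  D = +0.043846-0.050239i
d^3_{3,2}: single k=0 term ⇒ -0.012728;  D = +0.012700-0.000843i
Y_3^{m'}(θ=0.7414,φ=3.0094) and Σ D·Y over m':
  (-0.0470-0.6186i)·(-0.1185-0.0496i)  (-0.1240+0.1439i)·(+0.3318+0.0898i)  (-0.5700+0.0415i)·(-0.3721-0.0495i)  (-0.3399-0.2947i)·(-0.0771+0.0000i)  (-0.0148-0.2125i)·(+0.3721-0.0495i)  (+0.0438-0.0502i)·(+0.3318-0.0898i)  (+0.0127-0.0008i)·(+0.1185-0.0496i)
Y_3^2(R⁻¹ n̂) = +0.156620+0.048115i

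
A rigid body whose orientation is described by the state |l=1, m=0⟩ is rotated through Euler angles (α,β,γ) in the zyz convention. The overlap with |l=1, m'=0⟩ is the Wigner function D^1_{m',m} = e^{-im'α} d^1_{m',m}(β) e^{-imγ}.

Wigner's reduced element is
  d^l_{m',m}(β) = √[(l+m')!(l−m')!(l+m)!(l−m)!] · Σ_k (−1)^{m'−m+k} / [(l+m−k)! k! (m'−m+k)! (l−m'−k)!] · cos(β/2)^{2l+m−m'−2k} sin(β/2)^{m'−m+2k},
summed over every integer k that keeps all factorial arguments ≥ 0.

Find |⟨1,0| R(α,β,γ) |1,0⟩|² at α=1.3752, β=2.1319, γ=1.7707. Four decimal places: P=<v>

P=0.2832

Split into d^1_{0,0}(β=2.1319) × two z-phases.
With c≡cos(β/2)=0.483673 and s≡sin(β/2)=0.875249, N=[1·1·1·1]^{1/2}=1.000000
The bounds max(0,m−m')=0 and min(l+m,l−m')=1 give 2 terms
  k=0: (−1)^0·1.0000/(1)·0.4837^2·0.8752^0 = +0.233940
  k=1: (−1)^1·1.0000/(1)·0.4837^0·0.8752^2 = -0.766060
d^1_{0,0}(2.1319) = +0.233940 -0.766060 = -0.532121
|D^1_{0,0}|² = |d^1_{0,0}(β)|² = (-0.532121)² = 0.283153 (the z-rotation phases have unit modulus)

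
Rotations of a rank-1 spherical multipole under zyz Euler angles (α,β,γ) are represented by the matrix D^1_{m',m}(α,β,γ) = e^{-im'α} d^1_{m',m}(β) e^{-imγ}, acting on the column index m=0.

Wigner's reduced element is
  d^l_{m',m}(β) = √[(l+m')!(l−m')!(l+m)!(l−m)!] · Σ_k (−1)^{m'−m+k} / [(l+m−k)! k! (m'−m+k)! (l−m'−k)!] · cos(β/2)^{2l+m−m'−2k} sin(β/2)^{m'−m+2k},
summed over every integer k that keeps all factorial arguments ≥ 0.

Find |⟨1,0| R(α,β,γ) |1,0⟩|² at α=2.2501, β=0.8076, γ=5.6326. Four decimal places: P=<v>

First d^1_{0,0}(β=0.8076), then the phase factors e^{-i(0)α} and e^{-i(0)γ}:
With c≡cos(β/2)=0.919575 and s≡sin(β/2)=0.392916, N=[1·1·1·1]^{1/2}=1.000000
k∈{0,1} keeps every argument non-negative
  k=0: (−1)^0·1.0000/(1)·0.9196^2·0.3929^0 = +0.845617
  k=1: (−1)^1·1.0000/(1)·0.9196^0·0.3929^2 = -0.154383
d^1_{0,0}(0.8076) = +0.845617 -0.154383 = +0.691235
|D^1_{0,0}|² = |d^1_{0,0}(β)|² = (+0.691235)² = 0.477805 (the z-rotation phases have unit modulus)

P=0.4778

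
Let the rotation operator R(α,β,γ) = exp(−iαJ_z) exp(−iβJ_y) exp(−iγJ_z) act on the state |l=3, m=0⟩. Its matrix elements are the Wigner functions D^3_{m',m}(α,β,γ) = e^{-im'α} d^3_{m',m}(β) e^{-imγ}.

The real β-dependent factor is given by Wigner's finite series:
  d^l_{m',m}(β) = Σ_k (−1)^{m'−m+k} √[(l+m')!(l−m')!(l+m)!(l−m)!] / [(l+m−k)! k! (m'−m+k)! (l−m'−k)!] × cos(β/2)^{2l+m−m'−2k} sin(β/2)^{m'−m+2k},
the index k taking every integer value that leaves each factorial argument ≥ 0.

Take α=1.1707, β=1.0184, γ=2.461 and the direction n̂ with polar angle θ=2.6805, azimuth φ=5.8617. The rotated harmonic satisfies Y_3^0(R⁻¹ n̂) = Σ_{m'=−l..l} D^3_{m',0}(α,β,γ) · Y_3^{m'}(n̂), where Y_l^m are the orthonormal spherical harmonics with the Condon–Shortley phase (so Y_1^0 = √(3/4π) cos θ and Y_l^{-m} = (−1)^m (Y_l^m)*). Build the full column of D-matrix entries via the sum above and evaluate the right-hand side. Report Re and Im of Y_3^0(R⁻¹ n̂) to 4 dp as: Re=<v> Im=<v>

Need the full column D^3_{m',0} for m'=−3..3 at α=1.1707, β=1.0184, γ=2.461.
cos(β/2)=0.873135, sin(β/2)=0.487479
d^3_{-3,0}: single k=3 term ⇒ +0.344847;  D = -0.321447-0.124865i
d^3_{-2,0}: k∈[2..3] ⇒ +0.756480 -0.235801 = +0.520678;  D = -0.362688+0.373582i
d^3_{-1,0}: k∈[1..3] ⇒ +0.856945 -0.801352 +0.083263 = +0.138856;  D = +0.054085+0.127890i
d^3_{0,0}: k∈[0..3] ⇒ +0.443086 -1.243023 +0.387461 -0.013419 = -0.425896;  D = -0.425896+0.000000i
d^3_{1,0}: k∈[0..2] ⇒ -0.856945 +0.801352 -0.083263 = -0.138856;  D = -0.054085+0.127890i
d^3_{2,0}: k∈[0..1] ⇒ +0.756480 -0.235801 = +0.520678;  D = -0.362688-0.373582i
d^3_{3,0}: single k=0 term ⇒ -0.344847;  D = +0.321447-0.124865i
Y_3^{m'}(θ=2.6805,φ=5.8617) and Σ D·Y over m':
  (-0.3214-0.1249i)·(+0.0111+0.0350i)  (-0.3627+0.3736i)·(-0.1205-0.1353i)  (+0.0541+0.1279i)·(+0.3950+0.1771i)  (-0.4259+0.0000i)·(-0.3376+0.0000i)  (-0.0541+0.1279i)·(-0.3950+0.1771i)  (-0.3627-0.3736i)·(-0.1205+0.1353i)  (+0.3214-0.1249i)·(-0.0111+0.0350i)
Y_3^0(R⁻¹ n̂) = +0.331347+0.000000i

Re=0.3313 Im=0.0000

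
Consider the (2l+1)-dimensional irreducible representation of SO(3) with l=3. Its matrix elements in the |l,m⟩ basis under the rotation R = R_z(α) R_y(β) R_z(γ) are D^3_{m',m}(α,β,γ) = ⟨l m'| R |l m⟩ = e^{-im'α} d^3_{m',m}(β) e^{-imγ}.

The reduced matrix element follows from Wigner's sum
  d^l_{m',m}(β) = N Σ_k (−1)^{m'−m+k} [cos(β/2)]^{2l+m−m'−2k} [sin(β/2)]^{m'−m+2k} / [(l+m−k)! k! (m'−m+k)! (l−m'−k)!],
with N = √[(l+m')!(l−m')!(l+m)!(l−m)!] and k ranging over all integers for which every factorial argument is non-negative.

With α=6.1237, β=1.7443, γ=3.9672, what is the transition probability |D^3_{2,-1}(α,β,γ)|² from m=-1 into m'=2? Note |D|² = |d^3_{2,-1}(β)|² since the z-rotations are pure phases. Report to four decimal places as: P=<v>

First d^3_{2,-1}(β=1.7443), then the phase factors e^{-i(2)α} and e^{-i(-1)γ}:
Half-angle: c=0.643182, s=0.765714. N=√(120·1·2·24)=75.894664
The bounds max(0,m−m')=0 and min(l+m,l−m')=1 give 2 terms
  k=0: (−1)^3·75.8947/(12)·0.6432^3·0.7657^3 = -0.755492
  k=1: (−1)^4·75.8947/(24)·0.6432^1·0.7657^5 = +0.535384
d^3_{2,-1}(1.7443) = -0.755492 +0.535384 = -0.220108
|D^3_{2,-1}|² = |d^3_{2,-1}(β)|² = (-0.220108)² = 0.048448 (the z-rotation phases have unit modulus)

P=0.0484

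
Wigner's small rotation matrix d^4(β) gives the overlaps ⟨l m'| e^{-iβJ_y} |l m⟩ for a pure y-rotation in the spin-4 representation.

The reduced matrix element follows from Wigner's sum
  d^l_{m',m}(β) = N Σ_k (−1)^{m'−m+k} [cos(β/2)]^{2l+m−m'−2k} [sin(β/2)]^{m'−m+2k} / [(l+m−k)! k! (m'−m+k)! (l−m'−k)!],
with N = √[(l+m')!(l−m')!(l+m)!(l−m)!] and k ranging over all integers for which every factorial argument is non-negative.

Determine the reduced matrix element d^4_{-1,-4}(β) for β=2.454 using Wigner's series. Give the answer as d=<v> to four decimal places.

d=-0.0272

d^4_{-1,-4}(β=2.454) via Wigner's sum:
Half-angle: c=0.337064, s=0.941482. N=√(6·120·1·40320)=5387.986637
k: max(0,(-4)−(-1))=0 … min(4+(-4),4−(-1))=0
  k=0: (−1)^3·5387.9866/(720)·0.3371^5·0.9415^3 = -0.027170
d^4_{-1,-4}(2.454) = -0.027170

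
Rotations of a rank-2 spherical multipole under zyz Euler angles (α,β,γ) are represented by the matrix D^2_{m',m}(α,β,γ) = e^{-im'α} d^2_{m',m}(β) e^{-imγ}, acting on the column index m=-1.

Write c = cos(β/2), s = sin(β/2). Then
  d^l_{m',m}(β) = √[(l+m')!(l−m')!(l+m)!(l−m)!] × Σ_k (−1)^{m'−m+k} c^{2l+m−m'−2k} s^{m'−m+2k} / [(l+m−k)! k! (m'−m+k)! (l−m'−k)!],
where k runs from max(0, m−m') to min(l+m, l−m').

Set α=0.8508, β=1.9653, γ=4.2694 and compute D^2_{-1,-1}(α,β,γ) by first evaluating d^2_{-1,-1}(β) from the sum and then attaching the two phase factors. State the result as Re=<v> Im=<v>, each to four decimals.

First d^2_{-1,-1}(β=1.9653), then the phase factors e^{-i(-1)α} and e^{-i(-1)γ}:
c=cos(1.9653/2)=0.554820, s=sin(1.9653/2)=0.831971; N=√[1·6·1·6]=6.000000
The bounds max(0,m−m')=0 and min(l+m,l−m')=1 give 2 terms
  k=0: (−1)^0·6.0000/(6)·0.5548^4·0.8320^0 = +0.094756
  k=1: (−1)^1·6.0000/(2)·0.5548^2·0.8320^2 = -0.639206
d^2_{-1,-1}(1.9653) = +0.094756 -0.639206 = -0.544450
Phases: e^{-i·(-1)·0.8508}=+0.659382+0.751808i, e^{-i·(-1)·4.2694}=-0.428642-0.903474i ⇒ D=-0.215929+0.499800i

Re=-0.2159 Im=0.4998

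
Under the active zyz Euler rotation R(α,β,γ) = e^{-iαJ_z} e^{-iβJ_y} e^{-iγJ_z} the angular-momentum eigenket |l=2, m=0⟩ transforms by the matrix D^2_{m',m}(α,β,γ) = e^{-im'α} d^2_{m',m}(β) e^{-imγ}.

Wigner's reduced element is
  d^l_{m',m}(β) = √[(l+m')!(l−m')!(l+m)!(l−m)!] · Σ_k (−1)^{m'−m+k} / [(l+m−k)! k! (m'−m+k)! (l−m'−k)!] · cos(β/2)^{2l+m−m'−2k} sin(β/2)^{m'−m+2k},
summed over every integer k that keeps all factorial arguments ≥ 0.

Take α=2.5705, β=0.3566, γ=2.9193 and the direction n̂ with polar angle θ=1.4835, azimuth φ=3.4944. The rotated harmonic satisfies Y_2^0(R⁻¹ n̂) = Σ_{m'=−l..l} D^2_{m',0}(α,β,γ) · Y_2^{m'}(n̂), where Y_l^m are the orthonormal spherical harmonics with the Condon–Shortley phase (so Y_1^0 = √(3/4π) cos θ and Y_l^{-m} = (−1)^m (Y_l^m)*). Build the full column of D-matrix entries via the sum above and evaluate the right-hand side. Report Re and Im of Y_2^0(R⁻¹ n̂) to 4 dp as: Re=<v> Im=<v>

Need the full column D^2_{m',0} for m'=−2..2 at α=2.5705, β=0.3566, γ=2.9193.
cos(β/2)=0.984147, sin(β/2)=0.177357
d^2_{-2,0}: single k=2 term ⇒ +0.074626;  D = +0.031015-0.067876i
d^2_{-1,0}: k∈[1..2] ⇒ +0.414098 -0.013449 = +0.400649;  D = -0.337070+0.216572i
d^2_{0,0}: k∈[0..2] ⇒ +0.938079 -0.121864 +0.000989 = +0.817204;  D = +0.817204+0.000000i
d^2_{1,0}: k∈[0..1] ⇒ -0.414098 +0.013449 = -0.400649;  D = +0.337070+0.216572i
d^2_{2,0}: single k=0 term ⇒ +0.074626;  D = +0.031015+0.067876i
Y_2^{m'}(θ=1.4835,φ=3.4944) and Σ D·Y over m':
  (+0.0310-0.0679i)·(+0.2918-0.2486i)  (-0.3371+0.2166i)·(-0.0630+0.0232i)  (+0.8172+0.0000i)·(-0.3082+0.0000i)  (+0.3371+0.2166i)·(+0.0630+0.0232i)  (+0.0310+0.0679i)·(+0.2918+0.2486i)
Y_2^0(R⁻¹ n̂) = -0.235103-0.000000i

Re=-0.2351 Im=0.0000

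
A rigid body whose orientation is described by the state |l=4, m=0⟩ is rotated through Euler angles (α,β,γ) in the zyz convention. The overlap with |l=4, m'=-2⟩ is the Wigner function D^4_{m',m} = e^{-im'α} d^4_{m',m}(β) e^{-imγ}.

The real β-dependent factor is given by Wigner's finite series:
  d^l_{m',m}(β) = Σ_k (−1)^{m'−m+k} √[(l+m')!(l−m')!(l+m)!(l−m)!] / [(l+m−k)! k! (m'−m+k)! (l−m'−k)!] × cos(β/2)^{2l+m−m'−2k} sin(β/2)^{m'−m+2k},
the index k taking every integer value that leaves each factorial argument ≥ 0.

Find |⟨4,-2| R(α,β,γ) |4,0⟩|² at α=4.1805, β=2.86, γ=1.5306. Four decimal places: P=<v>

First d^4_{-2,0}(β=2.86), then the phase factors e^{-i(-2)α} and e^{-i(0)γ}:
c=cos(2.86/2)=0.140332, s=sin(2.86/2)=0.990105; N=√[2·720·24·24]=910.735966
The bounds max(0,m−m')=2 and min(l+m,l−m')=4 give 3 terms
  k=2: (−1)^0·910.7360/(96)·0.1403^6·0.9901^2 = +0.000071
  k=3: (−1)^1·910.7360/(36)·0.1403^4·0.9901^4 = -0.009428
  k=4: (−1)^2·910.7360/(96)·0.1403^2·0.9901^6 = +0.176002
d^4_{-2,0}(2.86) = +0.000071 -0.009428 +0.176002 = +0.166645
|D^4_{-2,0}|² = |d^4_{-2,0}(β)|² = (+0.166645)² = 0.027771 (the z-rotation phases have unit modulus)

P=0.0278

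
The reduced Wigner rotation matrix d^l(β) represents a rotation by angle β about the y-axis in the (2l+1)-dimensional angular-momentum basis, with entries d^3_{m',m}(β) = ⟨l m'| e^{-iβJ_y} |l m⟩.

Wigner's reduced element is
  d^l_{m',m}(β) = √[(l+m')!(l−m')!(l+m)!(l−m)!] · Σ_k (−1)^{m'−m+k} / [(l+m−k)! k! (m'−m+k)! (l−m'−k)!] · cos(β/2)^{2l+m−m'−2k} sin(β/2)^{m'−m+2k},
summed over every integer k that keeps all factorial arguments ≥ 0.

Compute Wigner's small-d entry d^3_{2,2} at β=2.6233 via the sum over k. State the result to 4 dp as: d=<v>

d^3_{2,2}(β=2.6233) via Wigner's sum:
Half-angle: c=0.256255, s=0.966609. N=√(120·1·120·1)=120.000000
The bounds max(0,m−m')=0 and min(l+m,l−m')=1 give 2 terms
  k=0: (−1)^0·120.0000/(120)·0.2563^6·0.9666^0 = +0.000283
  k=1: (−1)^1·120.0000/(24)·0.2563^4·0.9666^2 = -0.020145
d^3_{2,2}(2.6233) = +0.000283 -0.020145 = -0.019862

d=-0.0199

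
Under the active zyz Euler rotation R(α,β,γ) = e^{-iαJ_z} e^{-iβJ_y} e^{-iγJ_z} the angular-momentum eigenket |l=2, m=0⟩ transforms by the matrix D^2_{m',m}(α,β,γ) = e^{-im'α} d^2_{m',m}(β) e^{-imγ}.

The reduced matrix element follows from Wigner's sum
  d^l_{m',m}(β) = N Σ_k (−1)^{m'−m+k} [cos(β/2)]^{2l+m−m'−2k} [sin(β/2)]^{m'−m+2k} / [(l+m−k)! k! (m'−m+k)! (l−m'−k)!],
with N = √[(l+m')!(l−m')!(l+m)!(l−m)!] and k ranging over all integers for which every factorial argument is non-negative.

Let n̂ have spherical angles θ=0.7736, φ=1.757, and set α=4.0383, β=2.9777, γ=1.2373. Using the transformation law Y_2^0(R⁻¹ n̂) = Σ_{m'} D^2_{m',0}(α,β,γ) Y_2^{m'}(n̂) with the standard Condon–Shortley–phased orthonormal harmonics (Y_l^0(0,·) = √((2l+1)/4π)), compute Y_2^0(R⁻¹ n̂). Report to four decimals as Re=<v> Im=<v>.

Re=0.2605 Im=0.0000

Need the full column D^2_{m',0} for m'=−2..2 at α=4.0383, β=2.9777, γ=1.2373.
cos(β/2)=0.081855, sin(β/2)=0.996644
d^2_{-2,0}: single k=2 term ⇒ +0.016302;  D = -0.003599+0.015900i
d^2_{-1,0}: k∈[1..2] ⇒ +0.001339 -0.198490 = -0.197151;  D = +0.123059+0.154030i
d^2_{0,0}: k∈[0..2] ⇒ +0.000045 -0.026621 +0.986645 = +0.960068;  D = +0.960068+0.000000i
d^2_{1,0}: k∈[0..1] ⇒ -0.001339 +0.198490 = +0.197151;  D = -0.123059+0.154030i
d^2_{2,0}: single k=0 term ⇒ +0.016302;  D = -0.003599-0.015900i
Y_2^{m'}(θ=0.7736,φ=1.757) and Σ D·Y over m':
  (-0.0036+0.0159i)·(-0.1757+0.0686i)  (+0.1231+0.1540i)·(-0.0715-0.3795i)  (+0.9601+0.0000i)·(+0.1689+0.0000i)  (-0.1231+0.1540i)·(+0.0715-0.3795i)  (-0.0036-0.0159i)·(-0.1757-0.0686i)
Y_2^0(R⁻¹ n̂) = +0.260508+0.000000i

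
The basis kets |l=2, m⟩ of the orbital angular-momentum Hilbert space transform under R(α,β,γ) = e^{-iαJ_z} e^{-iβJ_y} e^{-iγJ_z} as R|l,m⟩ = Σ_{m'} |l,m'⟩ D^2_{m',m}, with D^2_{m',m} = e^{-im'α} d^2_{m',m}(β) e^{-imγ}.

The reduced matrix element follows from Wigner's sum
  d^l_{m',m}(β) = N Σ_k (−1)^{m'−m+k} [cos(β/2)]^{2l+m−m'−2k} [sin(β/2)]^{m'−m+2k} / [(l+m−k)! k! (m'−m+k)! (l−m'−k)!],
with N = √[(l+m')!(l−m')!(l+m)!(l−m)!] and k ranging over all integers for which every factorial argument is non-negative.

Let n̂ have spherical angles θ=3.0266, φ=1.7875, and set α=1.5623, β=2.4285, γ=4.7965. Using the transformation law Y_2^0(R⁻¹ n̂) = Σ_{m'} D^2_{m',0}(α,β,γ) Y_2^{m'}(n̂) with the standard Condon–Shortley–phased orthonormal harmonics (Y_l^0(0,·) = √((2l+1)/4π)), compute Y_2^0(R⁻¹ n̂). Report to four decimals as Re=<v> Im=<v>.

Re=0.3278 Im=0.0000

Need the full column D^2_{m',0} for m'=−2..2 at α=1.5623, β=2.4285, γ=4.7965.
cos(β/2)=0.349040, sin(β/2)=0.937108
d^2_{-2,0}: single k=2 term ⇒ +0.262062;  D = -0.262025+0.004453i
d^2_{-1,0}: k∈[1..2] ⇒ +0.097609 -0.703590 = -0.605981;  D = -0.005149-0.605959i
d^2_{0,0}: k∈[0..2] ⇒ +0.014842 -0.427946 +0.771185 = +0.358081;  D = +0.358081+0.000000i
d^2_{1,0}: k∈[0..1] ⇒ -0.097609 +0.703590 = +0.605981;  D = +0.005149-0.605959i
d^2_{2,0}: single k=0 term ⇒ +0.262062;  D = -0.262025-0.004453i
Y_2^{m'}(θ=3.0266,φ=1.7875) and Σ D·Y over m':
  (-0.2620+0.0045i)·(-0.0046+0.0021i)  (-0.0051-0.6060i)·(+0.0189+0.0860i)  (+0.3581+0.0000i)·(+0.6183+0.0000i)  (+0.0051-0.6060i)·(-0.0189+0.0860i)  (-0.2620-0.0045i)·(-0.0046-0.0021i)
Y_2^0(R⁻¹ n̂) = +0.327836+0.000000i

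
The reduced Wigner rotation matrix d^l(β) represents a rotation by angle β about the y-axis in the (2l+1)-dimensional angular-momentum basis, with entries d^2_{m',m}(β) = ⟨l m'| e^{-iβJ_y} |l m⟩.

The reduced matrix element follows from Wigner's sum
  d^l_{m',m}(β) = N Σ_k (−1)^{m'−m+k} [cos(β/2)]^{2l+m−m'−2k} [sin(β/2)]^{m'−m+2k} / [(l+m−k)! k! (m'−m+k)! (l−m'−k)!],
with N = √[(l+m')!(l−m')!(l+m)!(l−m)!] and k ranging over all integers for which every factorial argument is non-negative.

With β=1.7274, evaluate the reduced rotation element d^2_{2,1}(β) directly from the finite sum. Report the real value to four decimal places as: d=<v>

d^2_{2,1}(β=1.7274) via Wigner's sum:
Half-angle: c=0.649629, s=0.760251. N=√(24·1·6·1)=12.000000
Admissible k: 0..0 (factorial args all ≥0)
  k=0: (−1)^1·12.0000/(6)·0.6496^3·0.7603^1 = -0.416853
d^2_{2,1}(1.7274) = -0.416853

d=-0.4169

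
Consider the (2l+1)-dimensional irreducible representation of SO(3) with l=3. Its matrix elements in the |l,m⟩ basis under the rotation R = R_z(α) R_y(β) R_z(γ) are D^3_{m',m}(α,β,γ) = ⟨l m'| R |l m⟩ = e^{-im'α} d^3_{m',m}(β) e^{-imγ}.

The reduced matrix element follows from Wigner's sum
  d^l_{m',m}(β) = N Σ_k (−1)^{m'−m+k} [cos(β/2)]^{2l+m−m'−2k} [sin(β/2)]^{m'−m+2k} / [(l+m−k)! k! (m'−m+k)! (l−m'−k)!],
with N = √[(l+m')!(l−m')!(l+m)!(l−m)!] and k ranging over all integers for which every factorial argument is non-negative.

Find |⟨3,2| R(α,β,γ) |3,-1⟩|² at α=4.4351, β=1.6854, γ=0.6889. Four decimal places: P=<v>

D^3_{2,-1}(4.4351,1.6854,0.6889) = e^{-i·2·4.4351}·d^3_{2,-1}(1.6854)·e^{-i·-1·0.6889}. Compute d first:
c=cos(1.6854/2)=0.665450, s=sin(1.6854/2)=0.746443; N=√[120·1·2·24]=75.894664
The bounds max(0,m−m')=0 and min(l+m,l−m')=1 give 2 terms
  k=0: (−1)^3·75.8947/(12)·0.6654^3·0.7464^3 = -0.775113
  k=1: (−1)^4·75.8947/(24)·0.6654^1·0.7464^5 = +0.487638
d^3_{2,-1}(1.6854) = -0.775113 +0.487638 = -0.287476
|D^3_{2,-1}|² = |d^3_{2,-1}(β)|² = (-0.287476)² = 0.082642 (the z-rotation phases have unit modulus)

P=0.0826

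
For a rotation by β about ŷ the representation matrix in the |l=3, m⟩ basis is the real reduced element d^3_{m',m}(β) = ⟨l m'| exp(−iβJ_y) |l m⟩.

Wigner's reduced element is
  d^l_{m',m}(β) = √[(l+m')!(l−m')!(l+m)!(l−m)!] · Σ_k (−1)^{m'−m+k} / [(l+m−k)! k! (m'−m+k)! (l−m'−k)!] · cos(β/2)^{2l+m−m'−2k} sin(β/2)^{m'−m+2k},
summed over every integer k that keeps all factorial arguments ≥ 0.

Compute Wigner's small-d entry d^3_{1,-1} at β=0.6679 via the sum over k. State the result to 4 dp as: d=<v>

d=0.4324

d^3_{1,-1}(β=0.6679) via Wigner's sum:
Half-angle: c=0.944755, s=0.327777. N=√(24·2·2·24)=48.000000
Admissible k: 0..2 (factorial args all ≥0)
  k=0: (−1)^2·48.0000/(8)·0.9448^4·0.3278^2 = +0.513554
  k=1: (−1)^3·48.0000/(6)·0.9448^2·0.3278^4 = -0.082422
  k=2: (−1)^4·48.0000/(48)·0.9448^0·0.3278^6 = +0.001240
d^3_{1,-1}(0.6679) = +0.513554 -0.082422 +0.001240 = +0.432372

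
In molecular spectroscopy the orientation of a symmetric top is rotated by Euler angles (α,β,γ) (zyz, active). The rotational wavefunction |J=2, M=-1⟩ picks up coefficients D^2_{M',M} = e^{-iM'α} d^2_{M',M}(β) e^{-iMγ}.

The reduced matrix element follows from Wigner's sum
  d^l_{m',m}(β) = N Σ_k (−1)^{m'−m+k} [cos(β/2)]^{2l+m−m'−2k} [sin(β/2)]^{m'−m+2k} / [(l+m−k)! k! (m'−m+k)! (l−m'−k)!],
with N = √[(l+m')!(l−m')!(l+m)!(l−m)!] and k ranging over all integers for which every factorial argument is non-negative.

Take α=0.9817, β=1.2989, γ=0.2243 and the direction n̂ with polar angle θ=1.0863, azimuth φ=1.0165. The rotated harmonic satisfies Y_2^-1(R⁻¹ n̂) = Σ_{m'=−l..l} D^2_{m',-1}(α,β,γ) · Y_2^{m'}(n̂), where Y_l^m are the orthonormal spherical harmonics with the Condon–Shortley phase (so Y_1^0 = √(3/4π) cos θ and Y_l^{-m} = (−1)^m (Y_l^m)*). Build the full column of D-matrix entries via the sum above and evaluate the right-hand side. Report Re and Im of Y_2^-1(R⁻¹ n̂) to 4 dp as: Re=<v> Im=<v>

Need the full column D^2_{m',-1} for m'=−2..2 at α=0.9817, β=1.2989, γ=0.2243.
cos(β/2)=0.796417, sin(β/2)=0.604748
d^2_{-2,-1}: single k=1 term ⇒ +0.610978;  D = -0.353458+0.498359i
d^2_{-1,-1}: k∈[0..1] ⇒ +0.402310 -0.695907 = -0.293597;  D = -0.104743-0.274277i
d^2_{0,-1}: k∈[0..1] ⇒ -0.748292 +0.431460 = -0.316832;  D = -0.308896-0.070471i
d^2_{1,-1}: k∈[0..1] ⇒ +0.695907 -0.133752 = +0.562156;  D = +0.408476-0.386220i
d^2_{2,-1}: single k=0 term ⇒ -0.352285;  D = +0.059011+0.347308i
Y_2^{m'}(θ=1.0863,φ=1.0165) and Σ D·Y over m':
  (-0.3535+0.4984i)·(-0.1349-0.2707i)  (-0.1047-0.2743i)·(+0.1676-0.2707i)  (-0.3089-0.0705i)·(-0.1101+0.0000i)  (+0.4085-0.3862i)·(-0.1676-0.2707i)  (+0.0590+0.3473i)·(-0.1349+0.2707i)
Y_2^-1(R⁻¹ n̂) = -0.150203-0.058102i

Re=-0.1502 Im=-0.0581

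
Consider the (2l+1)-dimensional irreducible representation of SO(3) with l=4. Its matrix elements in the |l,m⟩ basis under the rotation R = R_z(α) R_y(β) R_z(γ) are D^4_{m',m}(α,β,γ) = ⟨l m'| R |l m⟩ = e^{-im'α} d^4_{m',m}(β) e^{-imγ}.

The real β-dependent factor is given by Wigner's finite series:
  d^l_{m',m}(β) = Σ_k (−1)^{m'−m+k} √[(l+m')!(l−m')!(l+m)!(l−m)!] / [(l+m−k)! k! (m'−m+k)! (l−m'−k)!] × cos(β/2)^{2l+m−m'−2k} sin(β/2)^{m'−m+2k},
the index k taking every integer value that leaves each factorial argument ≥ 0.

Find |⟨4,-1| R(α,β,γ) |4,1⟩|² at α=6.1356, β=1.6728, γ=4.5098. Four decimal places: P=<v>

First d^4_{-1,1}(β=1.6728), then the phase factors e^{-i(-1)α} and e^{-i(1)γ}:
With c≡cos(β/2)=0.670139 and s≡sin(β/2)=0.742235, N=[6·120·120·6]^{1/2}=720.000000
k∈{2,3,4,5} keeps every argument non-negative
  k=2: (−1)^0·720.0000/(72)·0.6701^6·0.7422^2 = +0.498969
  k=3: (−1)^1·720.0000/(24)·0.6701^4·0.7422^4 = -1.836319
  k=4: (−1)^2·720.0000/(48)·0.6701^2·0.7422^6 = +1.126345
  k=5: (−1)^3·720.0000/(720)·0.6701^0·0.7422^8 = -0.092116
d^4_{-1,1}(1.6728) = +0.498969 -1.836319 +1.126345 -0.092116 = -0.303121
|D^4_{-1,1}|² = |d^4_{-1,1}(β)|² = (-0.303121)² = 0.091882 (the z-rotation phases have unit modulus)

P=0.0919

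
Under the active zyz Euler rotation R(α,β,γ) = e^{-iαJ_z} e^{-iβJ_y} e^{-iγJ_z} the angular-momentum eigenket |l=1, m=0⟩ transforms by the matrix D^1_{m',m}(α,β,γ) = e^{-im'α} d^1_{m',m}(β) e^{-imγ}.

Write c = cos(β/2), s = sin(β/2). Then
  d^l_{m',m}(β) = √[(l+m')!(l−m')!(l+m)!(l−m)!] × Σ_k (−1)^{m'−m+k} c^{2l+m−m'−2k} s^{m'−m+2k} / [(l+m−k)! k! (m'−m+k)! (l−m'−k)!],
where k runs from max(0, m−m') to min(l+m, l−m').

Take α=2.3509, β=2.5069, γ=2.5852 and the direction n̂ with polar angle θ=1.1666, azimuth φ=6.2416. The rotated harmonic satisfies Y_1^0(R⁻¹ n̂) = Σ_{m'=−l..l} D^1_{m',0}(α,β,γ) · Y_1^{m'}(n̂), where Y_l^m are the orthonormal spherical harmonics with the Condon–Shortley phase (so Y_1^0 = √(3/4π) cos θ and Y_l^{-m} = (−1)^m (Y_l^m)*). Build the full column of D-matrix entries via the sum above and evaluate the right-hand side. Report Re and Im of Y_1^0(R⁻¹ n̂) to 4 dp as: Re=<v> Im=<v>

Re=-0.3498 Im=0.0000

Need the full column D^1_{m',0} for m'=−1..1 at α=2.3509, β=2.5069, γ=2.5852.
cos(β/2)=0.312046, sin(β/2)=0.950067
d^1_{-1,0}: single k=1 term ⇒ +0.419265;  D = -0.294891+0.298030i
d^1_{0,0}: k∈[0..1] ⇒ +0.097373 -0.902627 = -0.805254;  D = -0.805254+0.000000i
d^1_{1,0}: single k=0 term ⇒ -0.419265;  D = +0.294891+0.298030i
Y_1^{m'}(θ=1.1666,φ=6.2416) and Σ D·Y over m':
  (-0.2949+0.2980i)·(+0.3174+0.0132i)  (-0.8053+0.0000i)·(+0.1922+0.0000i)  (+0.2949+0.2980i)·(-0.3174+0.0132i)
Y_1^0(R⁻¹ n̂) = -0.349792+0.000000i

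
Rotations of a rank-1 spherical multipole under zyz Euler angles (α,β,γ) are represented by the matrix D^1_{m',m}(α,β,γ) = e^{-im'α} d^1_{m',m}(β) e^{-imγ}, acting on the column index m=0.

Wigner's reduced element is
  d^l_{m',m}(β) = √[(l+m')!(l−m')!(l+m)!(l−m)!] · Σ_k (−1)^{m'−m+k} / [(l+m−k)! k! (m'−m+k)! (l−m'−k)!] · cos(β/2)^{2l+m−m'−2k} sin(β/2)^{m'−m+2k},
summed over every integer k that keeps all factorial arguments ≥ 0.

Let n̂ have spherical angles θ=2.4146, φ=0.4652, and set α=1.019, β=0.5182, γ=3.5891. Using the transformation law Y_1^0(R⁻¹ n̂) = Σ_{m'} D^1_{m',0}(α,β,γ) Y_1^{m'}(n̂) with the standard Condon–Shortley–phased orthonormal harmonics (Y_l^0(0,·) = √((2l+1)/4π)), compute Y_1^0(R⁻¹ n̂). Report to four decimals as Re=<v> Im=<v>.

Need the full column D^1_{m',0} for m'=−1..1 at α=1.019, β=0.5182, γ=3.5891.
cos(β/2)=0.966621, sin(β/2)=0.256211
d^1_{-1,0}: single k=1 term ⇒ +0.350242;  D = +0.183603+0.298261i
d^1_{0,0}: k∈[0..1] ⇒ +0.934356 -0.065644 = +0.868712;  D = +0.868712+0.000000i
d^1_{1,0}: single k=0 term ⇒ -0.350242;  D = -0.183603+0.298261i
Y_1^{m'}(θ=2.4146,φ=0.4652) and Σ D·Y over m':
  (+0.1836+0.2983i)·(+0.2052-0.1030i)  (+0.8687+0.0000i)·(-0.3651+0.0000i)  (-0.1836+0.2983i)·(-0.2052-0.1030i)
Y_1^0(R⁻¹ n̂) = -0.180336+0.000000i

Re=-0.1803 Im=0.0000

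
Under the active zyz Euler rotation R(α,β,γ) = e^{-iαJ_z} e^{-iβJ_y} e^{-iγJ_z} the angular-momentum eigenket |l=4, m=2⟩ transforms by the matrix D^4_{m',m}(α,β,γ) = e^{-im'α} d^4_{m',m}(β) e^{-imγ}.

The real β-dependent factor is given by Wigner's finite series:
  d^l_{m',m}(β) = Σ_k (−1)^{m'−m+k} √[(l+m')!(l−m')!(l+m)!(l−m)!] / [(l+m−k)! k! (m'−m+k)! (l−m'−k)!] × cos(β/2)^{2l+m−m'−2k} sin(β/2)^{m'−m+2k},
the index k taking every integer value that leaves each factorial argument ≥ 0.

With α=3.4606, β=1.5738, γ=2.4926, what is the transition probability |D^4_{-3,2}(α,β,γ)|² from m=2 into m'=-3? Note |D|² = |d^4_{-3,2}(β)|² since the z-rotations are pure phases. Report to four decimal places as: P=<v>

Split into d^4_{-3,2}(β=1.5738) × two z-phases.
With c≡cos(β/2)=0.706044 and s≡sin(β/2)=0.708168, N=[1·5040·720·2]^{1/2}=2693.993318
k∈{5,6} keeps every argument non-negative
  k=5: (−1)^0·2693.9933/(240)·0.7060^3·0.7082^5 = +0.703658
  k=6: (−1)^1·2693.9933/(720)·0.7060^1·0.7082^7 = -0.235966
d^4_{-3,2}(1.5738) = +0.703658 -0.235966 = +0.467692
|D^4_{-3,2}|² = |d^4_{-3,2}(β)|² = (+0.467692)² = 0.218736 (the z-rotation phases have unit modulus)

P=0.2187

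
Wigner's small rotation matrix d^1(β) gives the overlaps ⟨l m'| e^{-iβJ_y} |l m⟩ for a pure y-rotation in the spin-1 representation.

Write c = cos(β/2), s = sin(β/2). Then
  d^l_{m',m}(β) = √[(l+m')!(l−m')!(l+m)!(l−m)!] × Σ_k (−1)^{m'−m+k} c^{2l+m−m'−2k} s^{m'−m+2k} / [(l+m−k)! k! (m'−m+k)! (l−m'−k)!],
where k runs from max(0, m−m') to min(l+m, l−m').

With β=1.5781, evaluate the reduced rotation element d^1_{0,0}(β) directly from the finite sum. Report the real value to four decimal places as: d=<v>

d^1_{0,0}(β=1.5781) via Wigner's sum:
c=cos(1.5781/2)=0.704520, s=sin(1.5781/2)=0.709684; N=√[1·1·1·1]=1.000000
k∈{0,1} keeps every argument non-negative
  k=0: (−1)^0·1.0000/(1)·0.7045^2·0.7097^0 = +0.496348
  k=1: (−1)^1·1.0000/(1)·0.7045^0·0.7097^2 = -0.503652
d^1_{0,0}(1.5781) = +0.496348 -0.503652 = -0.007304

d=-0.0073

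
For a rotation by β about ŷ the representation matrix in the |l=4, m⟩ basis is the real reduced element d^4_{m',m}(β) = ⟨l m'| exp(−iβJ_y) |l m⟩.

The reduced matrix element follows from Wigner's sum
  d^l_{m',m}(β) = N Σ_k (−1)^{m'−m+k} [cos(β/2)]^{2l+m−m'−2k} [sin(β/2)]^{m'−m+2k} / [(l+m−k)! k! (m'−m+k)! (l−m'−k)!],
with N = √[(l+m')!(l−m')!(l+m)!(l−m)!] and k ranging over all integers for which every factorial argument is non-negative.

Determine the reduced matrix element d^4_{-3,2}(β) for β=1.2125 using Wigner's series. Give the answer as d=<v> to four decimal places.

d=0.3142

d^4_{-3,2}(β=1.2125) via Wigner's sum:
Half-angle: c=0.821791, s=0.569790. N=√(1·5040·720·2)=2693.993318
Admissible k: 5..6 (factorial args all ≥0)
  k=5: (−1)^0·2693.9933/(240)·0.8218^3·0.5698^5 = +0.374147
  k=6: (−1)^1·2693.9933/(720)·0.8218^1·0.5698^7 = -0.059955
d^4_{-3,2}(1.2125) = +0.374147 -0.059955 = +0.314191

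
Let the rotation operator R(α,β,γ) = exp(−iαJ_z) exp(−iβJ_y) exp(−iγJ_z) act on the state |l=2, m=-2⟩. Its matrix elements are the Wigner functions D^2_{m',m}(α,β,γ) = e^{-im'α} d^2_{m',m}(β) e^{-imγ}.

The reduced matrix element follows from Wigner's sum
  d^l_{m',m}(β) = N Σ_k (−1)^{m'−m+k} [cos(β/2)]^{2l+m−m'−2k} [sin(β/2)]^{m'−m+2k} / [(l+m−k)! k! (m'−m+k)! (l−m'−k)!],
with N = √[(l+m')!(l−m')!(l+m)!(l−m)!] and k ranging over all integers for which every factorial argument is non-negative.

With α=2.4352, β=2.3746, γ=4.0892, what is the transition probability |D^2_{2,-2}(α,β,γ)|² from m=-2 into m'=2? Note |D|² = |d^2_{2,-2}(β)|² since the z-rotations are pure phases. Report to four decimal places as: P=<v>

P=0.5470

Split into d^2_{2,-2}(β=2.3746) × two z-phases.
c=cos(2.3746/2)=0.374165, s=sin(2.3746/2)=0.927362; N=√[24·1·1·24]=24.000000
k: max(0,(-2)−(2))=0 … min(2+(-2),2−(2))=0
  k=0: (−1)^4·24.0000/(24)·0.3742^0·0.9274^4 = +0.739601
d^2_{2,-2}(2.3746) = +0.739601
|D^2_{2,-2}|² = |d^2_{2,-2}(β)|² = (+0.739601)² = 0.547009 (the z-rotation phases have unit modulus)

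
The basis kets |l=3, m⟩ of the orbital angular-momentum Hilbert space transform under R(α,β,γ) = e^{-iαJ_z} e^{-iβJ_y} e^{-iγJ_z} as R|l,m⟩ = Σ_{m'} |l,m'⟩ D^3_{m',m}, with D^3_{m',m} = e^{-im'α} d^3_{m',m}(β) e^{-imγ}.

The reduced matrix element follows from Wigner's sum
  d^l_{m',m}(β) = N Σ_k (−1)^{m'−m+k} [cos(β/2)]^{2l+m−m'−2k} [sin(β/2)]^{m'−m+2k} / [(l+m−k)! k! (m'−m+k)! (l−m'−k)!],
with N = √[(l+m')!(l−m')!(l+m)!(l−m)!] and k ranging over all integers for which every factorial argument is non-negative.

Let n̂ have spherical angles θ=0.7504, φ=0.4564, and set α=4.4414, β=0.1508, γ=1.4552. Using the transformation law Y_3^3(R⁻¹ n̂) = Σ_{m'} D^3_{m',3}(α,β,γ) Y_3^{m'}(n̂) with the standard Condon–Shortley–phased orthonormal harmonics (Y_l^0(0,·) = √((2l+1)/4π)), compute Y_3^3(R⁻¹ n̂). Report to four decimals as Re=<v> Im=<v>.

Need the full column D^3_{m',3} for m'=−3..3 at α=4.4414, β=0.1508, γ=1.4552.
cos(β/2)=0.997159, sin(β/2)=0.075329
d^3_{-3,3}: single k=6 term ⇒ +0.000000;  D = -0.000000+0.000000i
d^3_{-2,3}: single k=5 term ⇒ +0.000006;  D = -0.000001-0.000006i
d^3_{-1,3}: single k=4 term ⇒ +0.000124;  D = +0.000124+0.000009i
d^3_{0,3}: single k=3 term ⇒ +0.001895;  D = -0.000644+0.001783i
d^3_{1,3}: single k=2 term ⇒ +0.021728;  D = -0.017712-0.012585i
d^3_{2,3}: single k=1 term ⇒ +0.181910;  D = +0.141216-0.114671i
d^3_{3,3}: single k=0 term ⇒ +0.983073;  D = +0.392800+0.901189i
Y_3^{m'}(θ=0.7504,φ=0.4564) and Σ D·Y over m':
  (-0.0000+0.0000i)·(+0.0265-0.1296i)  (-0.0000-0.0000i)·(+0.2126-0.2750i)  (+0.0001+0.0000i)·(+0.3313-0.1627i)  (-0.0006+0.0018i)·(-0.0887+0.0000i)  (-0.0177-0.0126i)·(-0.3313-0.1627i)  (+0.1412-0.1147i)·(+0.2126+0.2750i)  (+0.3928+0.9012i)·(-0.0265-0.1296i)
Y_3^3(R⁻¹ n̂) = +0.171891-0.053455i

Re=0.1719 Im=-0.0535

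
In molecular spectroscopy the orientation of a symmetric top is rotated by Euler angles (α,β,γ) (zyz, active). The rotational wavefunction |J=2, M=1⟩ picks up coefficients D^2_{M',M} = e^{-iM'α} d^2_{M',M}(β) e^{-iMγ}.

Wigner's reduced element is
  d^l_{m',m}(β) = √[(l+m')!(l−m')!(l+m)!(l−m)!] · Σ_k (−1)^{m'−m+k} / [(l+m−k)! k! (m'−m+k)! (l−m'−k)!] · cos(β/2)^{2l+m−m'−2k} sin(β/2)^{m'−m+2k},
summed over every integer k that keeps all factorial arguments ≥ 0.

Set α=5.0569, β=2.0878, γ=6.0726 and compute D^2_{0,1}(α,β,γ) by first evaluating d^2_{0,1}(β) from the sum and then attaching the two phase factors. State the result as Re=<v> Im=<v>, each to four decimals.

Re=-0.5146 Im=-0.1100

Split into d^2_{0,1}(β=2.0878) × two z-phases.
With c≡cos(β/2)=0.502853 and s≡sin(β/2)=0.864372, N=[2·2·6·1]^{1/2}=4.898979
k∈{1,2} keeps every argument non-negative
  k=1: (−1)^0·4.8990/(2)·0.5029^3·0.8644^1 = +0.269215
  k=2: (−1)^1·4.8990/(2)·0.5029^1·0.8644^3 = -0.795461
d^2_{0,1}(2.0878) = +0.269215 -0.795461 = -0.526245
Attach z-rotation phases: D = e^{-i(0)(5.0569)}·(-0.526245)·e^{-i(1)(6.0726)} = -0.514620-0.110002i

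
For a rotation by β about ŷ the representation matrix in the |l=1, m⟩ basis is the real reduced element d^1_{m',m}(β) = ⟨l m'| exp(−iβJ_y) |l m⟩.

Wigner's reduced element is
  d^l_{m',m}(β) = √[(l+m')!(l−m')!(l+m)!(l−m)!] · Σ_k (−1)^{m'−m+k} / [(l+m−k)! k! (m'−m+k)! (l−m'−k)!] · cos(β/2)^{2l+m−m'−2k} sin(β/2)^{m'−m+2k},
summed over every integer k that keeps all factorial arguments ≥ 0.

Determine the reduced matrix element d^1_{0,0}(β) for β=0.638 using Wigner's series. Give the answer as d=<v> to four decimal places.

d^1_{0,0}(β=0.638) via Wigner's sum:
c=cos(0.638/2)=0.949550, s=sin(0.638/2)=0.313617; N=√[1·1·1·1]=1.000000
Admissible k: 0..1 (factorial args all ≥0)
  k=0: (−1)^0·1.0000/(1)·0.9495^2·0.3136^0 = +0.901644
  k=1: (−1)^1·1.0000/(1)·0.9495^0·0.3136^2 = -0.098356
d^1_{0,0}(0.638) = +0.901644 -0.098356 = +0.803289

d=0.8033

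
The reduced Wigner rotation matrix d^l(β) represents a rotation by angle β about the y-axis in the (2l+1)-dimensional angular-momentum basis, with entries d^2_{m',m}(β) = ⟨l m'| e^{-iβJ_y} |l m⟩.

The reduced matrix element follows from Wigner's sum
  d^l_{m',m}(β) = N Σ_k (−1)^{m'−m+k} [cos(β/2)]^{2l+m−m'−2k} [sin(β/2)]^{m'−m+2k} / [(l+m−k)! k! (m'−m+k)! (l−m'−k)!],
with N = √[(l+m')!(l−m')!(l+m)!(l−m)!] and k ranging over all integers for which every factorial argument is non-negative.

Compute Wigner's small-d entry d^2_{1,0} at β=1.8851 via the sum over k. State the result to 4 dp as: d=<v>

d=0.3601

d^2_{1,0}(β=1.8851) via Wigner's sum:
c=cos(1.8851/2)=0.587727, s=sin(1.8851/2)=0.809059; N=√[6·1·2·2]=4.898979
The bounds max(0,m−m')=0 and min(l+m,l−m')=1 give 2 terms
  k=0: (−1)^1·4.8990/(2)·0.5877^3·0.8091^1 = -0.402330
  k=1: (−1)^2·4.8990/(2)·0.5877^1·0.8091^3 = +0.762417
d^2_{1,0}(1.8851) = -0.402330 +0.762417 = +0.360087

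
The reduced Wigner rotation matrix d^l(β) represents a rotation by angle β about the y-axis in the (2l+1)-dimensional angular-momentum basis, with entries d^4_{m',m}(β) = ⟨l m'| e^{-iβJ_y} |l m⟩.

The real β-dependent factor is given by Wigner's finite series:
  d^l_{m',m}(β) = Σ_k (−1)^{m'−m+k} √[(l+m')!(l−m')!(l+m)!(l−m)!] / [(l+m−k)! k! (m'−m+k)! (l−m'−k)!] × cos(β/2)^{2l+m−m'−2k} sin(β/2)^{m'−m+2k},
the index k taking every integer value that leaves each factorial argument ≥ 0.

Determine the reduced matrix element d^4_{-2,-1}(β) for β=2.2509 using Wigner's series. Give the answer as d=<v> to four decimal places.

d^4_{-2,-1}(β=2.2509) via Wigner's sum:
c=cos(2.2509/2)=0.430770, s=sin(2.2509/2)=0.902462; N=√[2·720·6·120]=1018.233765
k: max(0,(-1)−(-2))=1 … min(4+(-1),4−(-2))=3
  k=1: (−1)^0·1018.2338/(240)·0.4308^7·0.9025^1 = +0.010539
  k=2: (−1)^1·1018.2338/(48)·0.4308^5·0.9025^3 = -0.231271
  k=3: (−1)^2·1018.2338/(72)·0.4308^3·0.9025^5 = +0.676700
d^4_{-2,-1}(2.2509) = +0.010539 -0.231271 +0.676700 = +0.455967

d=0.4560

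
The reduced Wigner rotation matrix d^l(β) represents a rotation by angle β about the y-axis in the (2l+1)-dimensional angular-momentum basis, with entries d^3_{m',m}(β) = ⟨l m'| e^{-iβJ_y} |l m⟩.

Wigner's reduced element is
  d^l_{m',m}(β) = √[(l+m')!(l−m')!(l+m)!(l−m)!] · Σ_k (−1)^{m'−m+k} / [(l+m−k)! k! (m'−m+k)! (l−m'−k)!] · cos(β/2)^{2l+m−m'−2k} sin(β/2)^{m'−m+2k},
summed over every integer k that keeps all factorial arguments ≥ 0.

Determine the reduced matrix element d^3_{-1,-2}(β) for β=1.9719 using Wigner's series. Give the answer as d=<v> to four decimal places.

d^3_{-1,-2}(β=1.9719) via Wigner's sum:
c=cos(1.9719/2)=0.552071, s=sin(1.9719/2)=0.833797; N=√[2·24·1·120]=75.894664
Admissible k: 0..1 (factorial args all ≥0)
  k=0: (−1)^1·75.8947/(24)·0.5521^5·0.8338^1 = -0.135218
  k=1: (−1)^2·75.8947/(12)·0.5521^3·0.8338^3 = +0.616874
d^3_{-1,-2}(1.9719) = -0.135218 +0.616874 = +0.481655

d=0.4817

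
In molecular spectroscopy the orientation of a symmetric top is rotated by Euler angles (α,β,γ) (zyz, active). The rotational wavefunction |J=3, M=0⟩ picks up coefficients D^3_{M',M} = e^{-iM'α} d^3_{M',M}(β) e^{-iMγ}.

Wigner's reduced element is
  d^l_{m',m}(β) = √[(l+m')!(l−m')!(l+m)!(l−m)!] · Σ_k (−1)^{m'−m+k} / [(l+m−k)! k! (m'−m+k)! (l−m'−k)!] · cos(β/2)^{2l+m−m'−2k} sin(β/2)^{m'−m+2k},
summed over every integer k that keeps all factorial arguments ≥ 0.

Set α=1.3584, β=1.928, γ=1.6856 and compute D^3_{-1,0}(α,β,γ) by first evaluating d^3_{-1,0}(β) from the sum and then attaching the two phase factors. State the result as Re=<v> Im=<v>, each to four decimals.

Split into d^3_{-1,0}(β=1.928) × two z-phases.
With c≡cos(β/2)=0.570239 and s≡sin(β/2)=0.821479, N=[2·24·6·6]^{1/2}=41.569219
k∈{1,2,3} keeps every argument non-negative
  k=1: (−1)^0·41.5692/(12)·0.5702^5·0.8215^1 = +0.171581
  k=2: (−1)^1·41.5692/(4)·0.5702^3·0.8215^3 = -1.068246
  k=3: (−1)^2·41.5692/(12)·0.5702^1·0.8215^5 = +0.738975
d^3_{-1,0}(1.928) = +0.171581 -1.068246 +0.738975 = -0.157690
D = (+0.210803+0.977529i)·(-0.157690)·(+1.000000+0.000000i) = -0.033241-0.154146i

Re=-0.0332 Im=-0.1541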